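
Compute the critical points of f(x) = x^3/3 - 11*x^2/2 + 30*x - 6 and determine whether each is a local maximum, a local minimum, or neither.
f'(x) = x^2 - 11*x + 30

Solve f'(x) = 0:
  Factor: x^2 - 11*x + 30 = (x - 6)*(x - 5) = 0.
  ⇒ x = 5, 6

f''(x) = 2*x - 11
Second-derivative test at each critical point:
  f''(5) = -1 < 0 → local maximum
  f''(6) = 1 > 0 → local minimum

Critical points: x = 5 (local maximum); x = 6 (local minimum)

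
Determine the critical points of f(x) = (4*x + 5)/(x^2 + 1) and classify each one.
f'(x) = 2*(-2*x^2 - 5*x + 2)/(x^4 + 2*x^2 + 1)

Solve f'(x) = 0:
  f'(x) = -2*(2*x^2 + 5*x - 2)/(x^2 + 1)^2; the denominator is positive wherever f is defined, so f'(x) = 0 ⇔ -4*x^2 - 10*x + 4 = 0.
  Factor: -4*x^2 - 10*x + 4 = -2*(2*x^2 + 5*x - 2); 2*x^2 + 5*x - 2 = 0 has no rational roots; quadratic formula: x = (-5 ± √41)/4.
  ⇒ x = -sqrt(41)/4 - 5/4 ≈ -2.8508, -5/4 + sqrt(41)/4 ≈ 0.3508

f''(x) = 2*(4*x^2*(4*x + 5) - (12*x + 5)*(x^2 + 1))/(x^2 + 1)^3
Second-derivative test at each critical point:
  f''(-2.8508) = 0.1537 > 0 → local minimum
  f''(0.3508) = -10.1537 < 0 → local maximum

Critical points: x = -sqrt(41)/4 - 5/4 ≈ -2.8508 (local minimum); x = -5/4 + sqrt(41)/4 ≈ 0.3508 (local maximum)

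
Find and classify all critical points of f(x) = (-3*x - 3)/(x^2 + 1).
f'(x) = 3*(-x^2 + 2*x*(x + 1) - 1)/(x^2 + 1)^2

Solve f'(x) = 0:
  f'(x) = 3*(x^2 + 2*x - 1)/(x^2 + 1)^2; the denominator is positive wherever f is defined, so f'(x) = 0 ⇔ 3*x^2 + 6*x - 3 = 0.
  Factor: 3*x^2 + 6*x - 3 = 3*(x^2 + 2*x - 1); x^2 + 2*x - 1 = 0 has no rational roots; quadratic formula: x = (-2 ± √8)/2.
  ⇒ x = -sqrt(2) - 1 ≈ -2.4142, -1 + sqrt(2) ≈ 0.4142

f''(x) = 6*(-4*x^2*(x + 1) + (3*x + 1)*(x^2 + 1))/(x^2 + 1)^3
Second-derivative test at each critical point:
  f''(-2.4142) = -0.1820 < 0 → local maximum
  f''(0.4142) = 6.1820 > 0 → local minimum

Critical points: x = -sqrt(2) - 1 ≈ -2.4142 (local maximum); x = -1 + sqrt(2) ≈ 0.4142 (local minimum)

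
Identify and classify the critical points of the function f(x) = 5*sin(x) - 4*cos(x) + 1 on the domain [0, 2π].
f'(x) = 4*sin(x) + 5*cos(x)

Solve f'(x) = 0 on [0, 2π]:
  f'(x) = 0 ⇔ 5*cos(x) = -4*sin(x) ⇔ tan(x) = -5/4, i.e. x = arctan(-5/4) + nπ; keep the solutions lying in [0, 2π].
  ⇒ x = pi - atan(5/4) ≈ 2.2455, -atan(5/4) + 2*pi ≈ 5.3871

f''(x) = -5*sin(x) + 4*cos(x)
Second-derivative test at each critical point:
  f''(2.2455) = -6.4031 < 0 → local maximum
  f''(5.3871) = 6.4031 > 0 → local minimum

Critical points: x = pi - atan(5/4) ≈ 2.2455 (local maximum); x = -atan(5/4) + 2*pi ≈ 5.3871 (local minimum)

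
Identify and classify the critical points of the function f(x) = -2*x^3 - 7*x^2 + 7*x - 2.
f'(x) = -6*x^2 - 14*x + 7

Solve f'(x) = 0:
  6*x^2 + 14*x - 7 = 0 has no rational roots; quadratic formula: x = (-14 ± √364)/12.
  ⇒ x = -sqrt(91)/6 - 7/6 ≈ -2.7566, -7/6 + sqrt(91)/6 ≈ 0.4232

f''(x) = -12*x - 14
Second-derivative test at each critical point:
  f''(-2.7566) = 19.0788 > 0 → local minimum
  f''(0.4232) = -19.0788 < 0 → local maximum

Critical points: x = -sqrt(91)/6 - 7/6 ≈ -2.7566 (local minimum); x = -7/6 + sqrt(91)/6 ≈ 0.4232 (local maximum)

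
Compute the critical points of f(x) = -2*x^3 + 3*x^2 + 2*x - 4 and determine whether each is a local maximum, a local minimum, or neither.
f'(x) = -6*x^2 + 6*x + 2

Solve f'(x) = 0:
  Factor: -6*x^2 + 6*x + 2 = -2*(3*x^2 - 3*x - 1); 3*x^2 - 3*x - 1 = 0 has no rational roots; quadratic formula: x = (3 ± √21)/6.
  ⇒ x = 1/2 - sqrt(21)/6 ≈ -0.2638, 1/2 + sqrt(21)/6 ≈ 1.2638

f''(x) = 6 - 12*x
Second-derivative test at each critical point:
  f''(-0.2638) = 9.1652 > 0 → local minimum
  f''(1.2638) = -9.1652 < 0 → local maximum

Critical points: x = 1/2 - sqrt(21)/6 ≈ -0.2638 (local minimum); x = 1/2 + sqrt(21)/6 ≈ 1.2638 (local maximum)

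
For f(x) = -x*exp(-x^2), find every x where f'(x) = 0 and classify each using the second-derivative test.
f'(x) = (2*x^2 - 1)*exp(-x^2)

Solve f'(x) = 0:
  f'(x) = (2*x^2 - 1)·exp(-x^2) and exp(-x^2) > 0 for every x, so f'(x) = 0 ⇔ 2*x^2 - 1 = 0.
  2*x^2 - 1 = 0 has no rational roots; quadratic formula: x = (0 ± √8)/4.
  ⇒ x = -sqrt(2)/2 ≈ -0.7071, sqrt(2)/2 ≈ 0.7071

f''(x) = (-4*x^3 + 6*x)*exp(-x^2)
Second-derivative test at each critical point:
  f''(-0.7071) = -1.7155 < 0 → local maximum
  f''(0.7071) = 1.7155 > 0 → local minimum

Critical points: x = -sqrt(2)/2 ≈ -0.7071 (local maximum); x = sqrt(2)/2 ≈ 0.7071 (local minimum)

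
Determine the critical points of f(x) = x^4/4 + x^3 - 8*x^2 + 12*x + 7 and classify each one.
f'(x) = x^3 + 3*x^2 - 16*x + 12

Solve f'(x) = 0:
  Factor: x^3 + 3*x^2 - 16*x + 12 = (x - 2)*(x - 1)*(x + 6) = 0.
  ⇒ x = -6, 1, 2

f''(x) = 3*x^2 + 6*x - 16
Second-derivative test at each critical point:
  f''(-6) = 56 > 0 → local minimum
  f''(1) = -7 < 0 → local maximum
  f''(2) = 8 > 0 → local minimum

Critical points: x = -6 (local minimum); x = 1 (local maximum); x = 2 (local minimum)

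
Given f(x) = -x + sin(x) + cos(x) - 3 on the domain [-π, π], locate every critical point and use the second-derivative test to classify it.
f'(x) = -sin(x) + cos(x) - 1

Solve f'(x) = 0 on [-π, π]:
  f'(x) = 0 ⇔ -sin(x) + cos(x) = 1. Write the left side as R·cos(x + φ) with R = √(1² + 1²) = sqrt(2), cos φ = sqrt(2)/2, sin φ = sqrt(2)/2; then cos(x + φ) = sqrt(2)/2. Solve for x and keep the solutions lying in [-π, π].
  ⇒ x = -pi/2 ≈ -1.5708, 0

f''(x) = -sin(x) - cos(x)
Second-derivative test at each critical point:
  f''(-1.5708) = 1 > 0 → local minimum
  f''(0) = -1 < 0 → local maximum

Critical points: x = -pi/2 ≈ -1.5708 (local minimum); x = 0 (local maximum)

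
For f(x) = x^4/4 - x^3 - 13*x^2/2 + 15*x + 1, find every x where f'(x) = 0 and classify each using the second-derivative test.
f'(x) = x^3 - 3*x^2 - 13*x + 15

Solve f'(x) = 0:
  Factor: x^3 - 3*x^2 - 13*x + 15 = (x - 5)*(x - 1)*(x + 3) = 0.
  ⇒ x = -3, 1, 5

f''(x) = 3*x^2 - 6*x - 13
Second-derivative test at each critical point:
  f''(-3) = 32 > 0 → local minimum
  f''(1) = -16 < 0 → local maximum
  f''(5) = 32 > 0 → local minimum

Critical points: x = -3 (local minimum); x = 1 (local maximum); x = 5 (local minimum)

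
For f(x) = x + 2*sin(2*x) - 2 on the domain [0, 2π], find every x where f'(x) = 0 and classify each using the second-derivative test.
f'(x) = 4*cos(2*x) + 1

Solve f'(x) = 0 on [0, 2π]:
  f'(x) = 0 ⇔ cos(2*x) = -1/4, i.e. 2*x = ±arccos(-1/4) + 2nπ; keep the solutions lying in [0, 2π].
  ⇒ x = acos(-1/4)/2 ≈ 0.9117, pi - acos(-1/4)/2 ≈ 2.2299, acos(-1/4)/2 + pi ≈ 4.0533, -acos(-1/4)/2 + 2*pi ≈ 5.3714

f''(x) = -8*sin(2*x)
Second-derivative test at each critical point:
  f''(0.9117) = -7.7460 < 0 → local maximum
  f''(2.2299) = 7.7460 > 0 → local minimum
  f''(4.0533) = -7.7460 < 0 → local maximum
  f''(5.3714) = 7.7460 > 0 → local minimum

Critical points: x = acos(-1/4)/2 ≈ 0.9117 (local maximum); x = pi - acos(-1/4)/2 ≈ 2.2299 (local minimum); x = acos(-1/4)/2 + pi ≈ 4.0533 (local maximum); x = -acos(-1/4)/2 + 2*pi ≈ 5.3714 (local minimum)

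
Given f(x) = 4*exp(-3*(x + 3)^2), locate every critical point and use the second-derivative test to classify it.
f'(x) = 24*(-x - 3)*exp(-3*(x + 3)^2)

Solve f'(x) = 0:
  f'(x) = (-24*x - 72)·exp(-3*(x + 3)^2) and exp(-3*(x + 3)^2) > 0 for every x, so f'(x) = 0 ⇔ -24*x - 72 = 0.
  Factor: -24*x - 72 = -24*(x + 3) = 0.
  ⇒ x = -3

f''(x) = 24*(6*(x + 3)^2 - 1)*exp(-3*(x + 3)^2)
Second-derivative test at each critical point:
  f''(-3) = -24 < 0 → local maximum

Critical points: x = -3 (local maximum)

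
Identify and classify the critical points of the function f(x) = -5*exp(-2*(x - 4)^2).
f'(x) = 20*(x - 4)*exp(-2*(x - 4)^2)

Solve f'(x) = 0:
  f'(x) = (20*x - 80)·exp(-2*(x - 4)^2) and exp(-2*(x - 4)^2) > 0 for every x, so f'(x) = 0 ⇔ 20*x - 80 = 0.
  Factor: 20*x - 80 = 20*(x - 4) = 0.
  ⇒ x = 4

f''(x) = 20*(1 - 4*(x - 4)^2)*exp(-2*(x - 4)^2)
Second-derivative test at each critical point:
  f''(4) = 20 > 0 → local minimum

Critical points: x = 4 (local minimum)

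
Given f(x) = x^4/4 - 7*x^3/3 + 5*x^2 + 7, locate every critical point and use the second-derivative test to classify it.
f'(x) = x*(x^2 - 7*x + 10)

Solve f'(x) = 0:
  Factor: x^3 - 7*x^2 + 10*x = x*(x - 5)*(x - 2) = 0.
  ⇒ x = 0, 2, 5

f''(x) = 3*x^2 - 14*x + 10
Second-derivative test at each critical point:
  f''(0) = 10 > 0 → local minimum
  f''(2) = -6 < 0 → local maximum
  f''(5) = 15 > 0 → local minimum

Critical points: x = 0 (local minimum); x = 2 (local maximum); x = 5 (local minimum)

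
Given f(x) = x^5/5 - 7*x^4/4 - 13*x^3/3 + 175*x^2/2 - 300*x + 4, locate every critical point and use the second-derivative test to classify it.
f'(x) = x^4 - 7*x^3 - 13*x^2 + 175*x - 300

Solve f'(x) = 0:
  Factor: x^4 - 7*x^3 - 13*x^2 + 175*x - 300 = (x - 5)*(x - 4)*(x - 3)*(x + 5) = 0.
  ⇒ x = -5, 3, 4, 5

f''(x) = 4*x^3 - 21*x^2 - 26*x + 175
Second-derivative test at each critical point:
  f''(-5) = -720 < 0 → local maximum
  f''(3) = 16 > 0 → local minimum
  f''(4) = -9 < 0 → local maximum
  f''(5) = 20 > 0 → local minimum

Critical points: x = -5 (local maximum); x = 3 (local minimum); x = 4 (local maximum); x = 5 (local minimum)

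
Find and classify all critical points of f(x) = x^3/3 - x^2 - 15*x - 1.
f'(x) = x^2 - 2*x - 15

Solve f'(x) = 0:
  Factor: x^2 - 2*x - 15 = (x - 5)*(x + 3) = 0.
  ⇒ x = -3, 5

f''(x) = 2*x - 2
Second-derivative test at each critical point:
  f''(-3) = -8 < 0 → local maximum
  f''(5) = 8 > 0 → local minimum

Critical points: x = -3 (local maximum); x = 5 (local minimum)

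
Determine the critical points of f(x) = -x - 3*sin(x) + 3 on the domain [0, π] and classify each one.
f'(x) = -3*cos(x) - 1

Solve f'(x) = 0 on [0, π]:
  f'(x) = 0 ⇔ cos(x) = -1/3, i.e. x = ±arccos(-1/3) + 2nπ; keep the solutions lying in [0, π].
  ⇒ x = acos(-1/3) ≈ 1.9106

f''(x) = 3*sin(x)
Second-derivative test at each critical point:
  f''(1.9106) = 2.8284 > 0 → local minimum

Critical points: x = acos(-1/3) ≈ 1.9106 (local minimum)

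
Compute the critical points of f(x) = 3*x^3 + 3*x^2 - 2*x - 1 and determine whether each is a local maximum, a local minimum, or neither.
f'(x) = 9*x^2 + 6*x - 2

Solve f'(x) = 0:
  9*x^2 + 6*x - 2 = 0 has no rational roots; quadratic formula: x = (-6 ± √108)/18.
  ⇒ x = -sqrt(3)/3 - 1/3 ≈ -0.9107, -1/3 + sqrt(3)/3 ≈ 0.2440

f''(x) = 18*x + 6
Second-derivative test at each critical point:
  f''(-0.9107) = -10.3923 < 0 → local maximum
  f''(0.2440) = 10.3923 > 0 → local minimum

Critical points: x = -sqrt(3)/3 - 1/3 ≈ -0.9107 (local maximum); x = -1/3 + sqrt(3)/3 ≈ 0.2440 (local minimum)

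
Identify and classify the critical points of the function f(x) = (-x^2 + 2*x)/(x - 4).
f'(x) = (-x^2 + 8*x - 8)/(x^2 - 8*x + 16)

Solve f'(x) = 0:
  f'(x) = -(x^2 - 8*x + 8)/(x - 4)^2; the denominator is positive wherever f is defined, so f'(x) = 0 ⇔ -x^2 + 8*x - 8 = 0.
  x^2 - 8*x + 8 = 0 has no rational roots; quadratic formula: x = (8 ± √32)/2.
  ⇒ x = 4 - 2*sqrt(2) ≈ 1.1716, 2*sqrt(2) + 4 ≈ 6.8284

f''(x) = -16/(x^3 - 12*x^2 + 48*x - 64)
Second-derivative test at each critical point:
  f''(1.1716) = 0.7071 > 0 → local minimum
  f''(6.8284) = -0.7071 < 0 → local maximum

Critical points: x = 4 - 2*sqrt(2) ≈ 1.1716 (local minimum); x = 2*sqrt(2) + 4 ≈ 6.8284 (local maximum)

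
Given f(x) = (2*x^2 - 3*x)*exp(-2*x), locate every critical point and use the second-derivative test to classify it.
f'(x) = (-4*x^2 + 10*x - 3)*exp(-2*x)

Solve f'(x) = 0:
  f'(x) = (-4*x^2 + 10*x - 3)·exp(-2*x) and exp(-2*x) > 0 for every x, so f'(x) = 0 ⇔ -4*x^2 + 10*x - 3 = 0.
  4*x^2 - 10*x + 3 = 0 has no rational roots; quadratic formula: x = (10 ± √52)/8.
  ⇒ x = 5/4 - sqrt(13)/4 ≈ 0.3486, sqrt(13)/4 + 5/4 ≈ 2.1514

f''(x) = 4*(2*x^2 - 7*x + 4)*exp(-2*x)
Second-derivative test at each critical point:
  f''(0.3486) = 3.5909 > 0 → local minimum
  f''(2.1514) = -0.0976 < 0 → local maximum

Critical points: x = 5/4 - sqrt(13)/4 ≈ 0.3486 (local minimum); x = sqrt(13)/4 + 5/4 ≈ 2.1514 (local maximum)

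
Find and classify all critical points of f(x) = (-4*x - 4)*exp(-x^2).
f'(x) = 4*(2*x*(x + 1) - 1)*exp(-x^2)

Solve f'(x) = 0:
  f'(x) = (8*x^2 + 8*x - 4)·exp(-x^2) and exp(-x^2) > 0 for every x, so f'(x) = 0 ⇔ 8*x^2 + 8*x - 4 = 0.
  Factor: 8*x^2 + 8*x - 4 = 4*(2*x^2 + 2*x - 1); 2*x^2 + 2*x - 1 = 0 has no rational roots; quadratic formula: x = (-2 ± √12)/4.
  ⇒ x = -sqrt(3)/2 - 1/2 ≈ -1.3660, -1/2 + sqrt(3)/2 ≈ 0.3660

f''(x) = 8*(-2*x^2*(x + 1) + 3*x + 1)*exp(-x^2)
Second-derivative test at each critical point:
  f''(-1.3660) = -2.1441 < 0 → local maximum
  f''(0.3660) = 12.1190 > 0 → local minimum

Critical points: x = -sqrt(3)/2 - 1/2 ≈ -1.3660 (local maximum); x = -1/2 + sqrt(3)/2 ≈ 0.3660 (local minimum)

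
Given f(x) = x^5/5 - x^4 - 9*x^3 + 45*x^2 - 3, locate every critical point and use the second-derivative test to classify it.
f'(x) = x*(x^3 - 4*x^2 - 27*x + 90)

Solve f'(x) = 0:
  Factor: x^4 - 4*x^3 - 27*x^2 + 90*x = x*(x - 6)*(x - 3)*(x + 5) = 0.
  ⇒ x = -5, 0, 3, 6

f''(x) = 4*x^3 - 12*x^2 - 54*x + 90
Second-derivative test at each critical point:
  f''(-5) = -440 < 0 → local maximum
  f''(0) = 90 > 0 → local minimum
  f''(3) = -72 < 0 → local maximum
  f''(6) = 198 > 0 → local minimum

Critical points: x = -5 (local maximum); x = 0 (local minimum); x = 3 (local maximum); x = 6 (local minimum)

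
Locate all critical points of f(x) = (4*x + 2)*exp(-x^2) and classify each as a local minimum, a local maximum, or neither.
f'(x) = 4*(-x*(2*x + 1) + 1)*exp(-x^2)

Solve f'(x) = 0:
  f'(x) = (-8*x^2 - 4*x + 4)·exp(-x^2) and exp(-x^2) > 0 for every x, so f'(x) = 0 ⇔ -8*x^2 - 4*x + 4 = 0.
  Factor: -8*x^2 - 4*x + 4 = -4*(x + 1)*(2*x - 1) = 0.
  ⇒ x = -1, 1/2

f''(x) = 4*(2*x^2*(2*x + 1) - 6*x - 1)*exp(-x^2)
Second-derivative test at each critical point:
  f''(-1) = 4.4146 > 0 → local minimum
  f''(1/2) = -9.3456 < 0 → local maximum

Critical points: x = -1 (local minimum); x = 1/2 (local maximum)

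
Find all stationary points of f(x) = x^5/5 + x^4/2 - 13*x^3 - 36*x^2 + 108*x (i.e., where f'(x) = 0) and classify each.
f'(x) = x^4 + 2*x^3 - 39*x^2 - 72*x + 108

Solve f'(x) = 0:
  Factor: x^4 + 2*x^3 - 39*x^2 - 72*x + 108 = (x - 6)*(x - 1)*(x + 3)*(x + 6) = 0.
  ⇒ x = -6, -3, 1, 6

f''(x) = 4*x^3 + 6*x^2 - 78*x - 72
Second-derivative test at each critical point:
  f''(-6) = -252 < 0 → local maximum
  f''(-3) = 108 > 0 → local minimum
  f''(1) = -140 < 0 → local maximum
  f''(6) = 540 > 0 → local minimum

Critical points: x = -6 (local maximum); x = -3 (local minimum); x = 1 (local maximum); x = 6 (local minimum)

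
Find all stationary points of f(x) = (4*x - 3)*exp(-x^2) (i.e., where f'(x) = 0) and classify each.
f'(x) = 2*(-x*(4*x - 3) + 2)*exp(-x^2)

Solve f'(x) = 0:
  f'(x) = (-8*x^2 + 6*x + 4)·exp(-x^2) and exp(-x^2) > 0 for every x, so f'(x) = 0 ⇔ -8*x^2 + 6*x + 4 = 0.
  Factor: -8*x^2 + 6*x + 4 = -2*(4*x^2 - 3*x - 2); 4*x^2 - 3*x - 2 = 0 has no rational roots; quadratic formula: x = (3 ± √41)/8.
  ⇒ x = 3/8 - sqrt(41)/8 ≈ -0.4254, 3/8 + sqrt(41)/8 ≈ 1.1754

f''(x) = 2*(2*x^2*(4*x - 3) - 12*x + 3)*exp(-x^2)
Second-derivative test at each critical point:
  f''(-0.4254) = 10.6864 > 0 → local minimum
  f''(1.1754) = -3.2168 < 0 → local maximum

Critical points: x = 3/8 - sqrt(41)/8 ≈ -0.4254 (local minimum); x = 3/8 + sqrt(41)/8 ≈ 1.1754 (local maximum)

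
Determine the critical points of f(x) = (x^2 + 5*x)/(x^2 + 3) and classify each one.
f'(x) = (-5*x^2 + 6*x + 15)/(x^4 + 6*x^2 + 9)

Solve f'(x) = 0:
  f'(x) = -(5*x^2 - 6*x - 15)/(x^2 + 3)^2; the denominator is positive wherever f is defined, so f'(x) = 0 ⇔ -5*x^2 + 6*x + 15 = 0.
  5*x^2 - 6*x - 15 = 0 has no rational roots; quadratic formula: x = (6 ± √336)/10.
  ⇒ x = 3/5 - 2*sqrt(21)/5 ≈ -1.2330, 3/5 + 2*sqrt(21)/5 ≈ 2.4330

f''(x) = 2*(5*x^3 - 9*x^2 - 45*x + 9)/(x^6 + 9*x^4 + 27*x^2 + 27)
Second-derivative test at each critical point:
  f''(-1.2330) = 0.8971 > 0 → local minimum
  f''(2.4330) = -0.2304 < 0 → local maximum

Critical points: x = 3/5 - 2*sqrt(21)/5 ≈ -1.2330 (local minimum); x = 3/5 + 2*sqrt(21)/5 ≈ 2.4330 (local maximum)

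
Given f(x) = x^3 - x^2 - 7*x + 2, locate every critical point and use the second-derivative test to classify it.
f'(x) = 3*x^2 - 2*x - 7

Solve f'(x) = 0:
  3*x^2 - 2*x - 7 = 0 has no rational roots; quadratic formula: x = (2 ± √88)/6.
  ⇒ x = 1/3 - sqrt(22)/3 ≈ -1.2301, 1/3 + sqrt(22)/3 ≈ 1.8968

f''(x) = 6*x - 2
Second-derivative test at each critical point:
  f''(-1.2301) = -9.3808 < 0 → local maximum
  f''(1.8968) = 9.3808 > 0 → local minimum

Critical points: x = 1/3 - sqrt(22)/3 ≈ -1.2301 (local maximum); x = 1/3 + sqrt(22)/3 ≈ 1.8968 (local minimum)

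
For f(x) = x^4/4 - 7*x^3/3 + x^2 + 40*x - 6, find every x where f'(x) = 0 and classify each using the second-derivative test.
f'(x) = x^3 - 7*x^2 + 2*x + 40

Solve f'(x) = 0:
  Factor: x^3 - 7*x^2 + 2*x + 40 = (x - 5)*(x - 4)*(x + 2) = 0.
  ⇒ x = -2, 4, 5

f''(x) = 3*x^2 - 14*x + 2
Second-derivative test at each critical point:
  f''(-2) = 42 > 0 → local minimum
  f''(4) = -6 < 0 → local maximum
  f''(5) = 7 > 0 → local minimum

Critical points: x = -2 (local minimum); x = 4 (local maximum); x = 5 (local minimum)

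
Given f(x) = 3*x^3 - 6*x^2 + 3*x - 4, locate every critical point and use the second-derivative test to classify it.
f'(x) = 9*x^2 - 12*x + 3

Solve f'(x) = 0:
  Factor: 9*x^2 - 12*x + 3 = 3*(x - 1)*(3*x - 1) = 0.
  ⇒ x = 1/3, 1

f''(x) = 18*x - 12
Second-derivative test at each critical point:
  f''(1/3) = -6 < 0 → local maximum
  f''(1) = 6 > 0 → local minimum

Critical points: x = 1/3 (local maximum); x = 1 (local minimum)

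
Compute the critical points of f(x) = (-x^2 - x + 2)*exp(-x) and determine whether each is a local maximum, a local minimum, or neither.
f'(x) = (x^2 - x - 3)*exp(-x)

Solve f'(x) = 0:
  f'(x) = (x^2 - x - 3)·exp(-x) and exp(-x) > 0 for every x, so f'(x) = 0 ⇔ x^2 - x - 3 = 0.
  x^2 - x - 3 = 0 has no rational roots; quadratic formula: x = (1 ± √13)/2.
  ⇒ x = 1/2 - sqrt(13)/2 ≈ -1.3028, 1/2 + sqrt(13)/2 ≈ 2.3028

f''(x) = (-x^2 + 3*x + 2)*exp(-x)
Second-derivative test at each critical point:
  f''(-1.3028) = -13.2666 < 0 → local maximum
  f''(2.3028) = 0.3605 > 0 → local minimum

Critical points: x = 1/2 - sqrt(13)/2 ≈ -1.3028 (local maximum); x = 1/2 + sqrt(13)/2 ≈ 2.3028 (local minimum)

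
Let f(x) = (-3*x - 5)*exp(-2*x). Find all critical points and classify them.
f'(x) = (6*x + 7)*exp(-2*x)

Solve f'(x) = 0:
  f'(x) = (6*x + 7)·exp(-2*x) and exp(-2*x) > 0 for every x, so f'(x) = 0 ⇔ 6*x + 7 = 0.
  6*x + 7 = 0.
  ⇒ x = -7/6

f''(x) = 4*(-3*x - 2)*exp(-2*x)
Second-derivative test at each critical point:
  f''(-7/6) = 61.8736 > 0 → local minimum

Critical points: x = -7/6 (local minimum)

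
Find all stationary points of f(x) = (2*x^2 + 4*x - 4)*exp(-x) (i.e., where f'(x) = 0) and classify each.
f'(x) = 2*(4 - x^2)*exp(-x)

Solve f'(x) = 0:
  f'(x) = (8 - 2*x^2)·exp(-x) and exp(-x) > 0 for every x, so f'(x) = 0 ⇔ 8 - 2*x^2 = 0.
  Factor: 8 - 2*x^2 = -2*(x - 2)*(x + 2) = 0.
  ⇒ x = -2, 2

f''(x) = 2*(x^2 - 2*x - 4)*exp(-x)
Second-derivative test at each critical point:
  f''(-2) = 59.1124 > 0 → local minimum
  f''(2) = -1.0827 < 0 → local maximum

Critical points: x = -2 (local minimum); x = 2 (local maximum)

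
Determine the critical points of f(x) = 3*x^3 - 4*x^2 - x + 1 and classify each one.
f'(x) = 9*x^2 - 8*x - 1

Solve f'(x) = 0:
  Factor: 9*x^2 - 8*x - 1 = (x - 1)*(9*x + 1) = 0.
  ⇒ x = -1/9, 1

f''(x) = 18*x - 8
Second-derivative test at each critical point:
  f''(-1/9) = -10 < 0 → local maximum
  f''(1) = 10 > 0 → local minimum

Critical points: x = -1/9 (local maximum); x = 1 (local minimum)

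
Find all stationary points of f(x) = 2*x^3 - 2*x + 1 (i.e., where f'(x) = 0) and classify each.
f'(x) = 6*x^2 - 2

Solve f'(x) = 0:
  Factor: 6*x^2 - 2 = 2*(3*x^2 - 1); 3*x^2 - 1 = 0 has no rational roots; quadratic formula: x = (0 ± √12)/6.
  ⇒ x = -sqrt(3)/3 ≈ -0.5774, sqrt(3)/3 ≈ 0.5774

f''(x) = 12*x
Second-derivative test at each critical point:
  f''(-0.5774) = -6.9282 < 0 → local maximum
  f''(0.5774) = 6.9282 > 0 → local minimum

Critical points: x = -sqrt(3)/3 ≈ -0.5774 (local maximum); x = sqrt(3)/3 ≈ 0.5774 (local minimum)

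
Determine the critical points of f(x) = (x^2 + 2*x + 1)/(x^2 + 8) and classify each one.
f'(x) = 2*(-x^2 + 7*x + 8)/(x^4 + 16*x^2 + 64)

Solve f'(x) = 0:
  f'(x) = -2*(x - 8)*(x + 1)/(x^2 + 8)^2; the denominator is positive wherever f is defined, so f'(x) = 0 ⇔ -2*x^2 + 14*x + 16 = 0.
  Factor: -2*x^2 + 14*x + 16 = -2*(x - 8)*(x + 1) = 0.
  ⇒ x = -1, 8

f''(x) = 2*(2*x^3 - 21*x^2 - 48*x + 56)/(x^6 + 24*x^4 + 192*x^2 + 512)
Second-derivative test at each critical point:
  f''(-1) = 2/9 > 0 → local minimum
  f''(8) = -1/288 < 0 → local maximum

Critical points: x = -1 (local minimum); x = 8 (local maximum)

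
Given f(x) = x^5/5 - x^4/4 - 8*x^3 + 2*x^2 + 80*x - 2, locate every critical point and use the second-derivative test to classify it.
f'(x) = x^4 - x^3 - 24*x^2 + 4*x + 80

Solve f'(x) = 0:
  Factor: x^4 - x^3 - 24*x^2 + 4*x + 80 = (x - 5)*(x - 2)*(x + 2)*(x + 4) = 0.
  ⇒ x = -4, -2, 2, 5

f''(x) = 4*x^3 - 3*x^2 - 48*x + 4
Second-derivative test at each critical point:
  f''(-4) = -108 < 0 → local maximum
  f''(-2) = 56 > 0 → local minimum
  f''(2) = -72 < 0 → local maximum
  f''(5) = 189 > 0 → local minimum

Critical points: x = -4 (local maximum); x = -2 (local minimum); x = 2 (local maximum); x = 5 (local minimum)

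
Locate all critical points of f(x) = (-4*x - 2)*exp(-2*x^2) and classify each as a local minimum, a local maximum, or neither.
f'(x) = 4*(2*x*(2*x + 1) - 1)*exp(-2*x^2)

Solve f'(x) = 0:
  f'(x) = (16*x^2 + 8*x - 4)·exp(-2*x^2) and exp(-2*x^2) > 0 for every x, so f'(x) = 0 ⇔ 16*x^2 + 8*x - 4 = 0.
  Factor: 16*x^2 + 8*x - 4 = 4*(4*x^2 + 2*x - 1); 4*x^2 + 2*x - 1 = 0 has no rational roots; quadratic formula: x = (-2 ± √20)/8.
  ⇒ x = -sqrt(5)/4 - 1/4 ≈ -0.8090, -1/4 + sqrt(5)/4 ≈ 0.3090

f''(x) = 8*(-8*x^3 - 4*x^2 + 6*x + 1)*exp(-2*x^2)
Second-derivative test at each critical point:
  f''(-0.8090) = -4.8314 < 0 → local maximum
  f''(0.3090) = 14.7786 > 0 → local minimum

Critical points: x = -sqrt(5)/4 - 1/4 ≈ -0.8090 (local maximum); x = -1/4 + sqrt(5)/4 ≈ 0.3090 (local minimum)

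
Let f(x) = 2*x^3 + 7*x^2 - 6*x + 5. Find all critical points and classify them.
f'(x) = 6*x^2 + 14*x - 6

Solve f'(x) = 0:
  Factor: 6*x^2 + 14*x - 6 = 2*(3*x^2 + 7*x - 3); 3*x^2 + 7*x - 3 = 0 has no rational roots; quadratic formula: x = (-7 ± √85)/6.
  ⇒ x = -sqrt(85)/6 - 7/6 ≈ -2.7033, -7/6 + sqrt(85)/6 ≈ 0.3699

f''(x) = 12*x + 14
Second-derivative test at each critical point:
  f''(-2.7033) = -18.4391 < 0 → local maximum
  f''(0.3699) = 18.4391 > 0 → local minimum

Critical points: x = -sqrt(85)/6 - 7/6 ≈ -2.7033 (local maximum); x = -7/6 + sqrt(85)/6 ≈ 0.3699 (local minimum)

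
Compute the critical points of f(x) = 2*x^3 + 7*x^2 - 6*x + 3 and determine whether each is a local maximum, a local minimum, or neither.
f'(x) = 6*x^2 + 14*x - 6

Solve f'(x) = 0:
  Factor: 6*x^2 + 14*x - 6 = 2*(3*x^2 + 7*x - 3); 3*x^2 + 7*x - 3 = 0 has no rational roots; quadratic formula: x = (-7 ± √85)/6.
  ⇒ x = -sqrt(85)/6 - 7/6 ≈ -2.7033, -7/6 + sqrt(85)/6 ≈ 0.3699

f''(x) = 12*x + 14
Second-derivative test at each critical point:
  f''(-2.7033) = -18.4391 < 0 → local maximum
  f''(0.3699) = 18.4391 > 0 → local minimum

Critical points: x = -sqrt(85)/6 - 7/6 ≈ -2.7033 (local maximum); x = -7/6 + sqrt(85)/6 ≈ 0.3699 (local minimum)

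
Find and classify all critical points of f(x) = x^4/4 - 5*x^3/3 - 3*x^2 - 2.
f'(x) = x*(x^2 - 5*x - 6)

Solve f'(x) = 0:
  Factor: x^3 - 5*x^2 - 6*x = x*(x - 6)*(x + 1) = 0.
  ⇒ x = -1, 0, 6

f''(x) = 3*x^2 - 10*x - 6
Second-derivative test at each critical point:
  f''(-1) = 7 > 0 → local minimum
  f''(0) = -6 < 0 → local maximum
  f''(6) = 42 > 0 → local minimum

Critical points: x = -1 (local minimum); x = 0 (local maximum); x = 6 (local minimum)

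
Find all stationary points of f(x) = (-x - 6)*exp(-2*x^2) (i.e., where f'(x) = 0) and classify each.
f'(x) = (4*x*(x + 6) - 1)*exp(-2*x^2)

Solve f'(x) = 0:
  f'(x) = (4*x^2 + 24*x - 1)·exp(-2*x^2) and exp(-2*x^2) > 0 for every x, so f'(x) = 0 ⇔ 4*x^2 + 24*x - 1 = 0.
  4*x^2 + 24*x - 1 = 0 has no rational roots; quadratic formula: x = (-24 ± √592)/8.
  ⇒ x = -sqrt(37)/2 - 3 ≈ -6.0414, -3 + sqrt(37)/2 ≈ 0.0414

f''(x) = 4*(-4*x^2*(x + 6) + 3*x + 6)*exp(-2*x^2)
Second-derivative test at each critical point:
  f''(-6.0414) = -4.832e-31 < 0 → local maximum
  f''(0.0414) = 24.2479 > 0 → local minimum

Critical points: x = -sqrt(37)/2 - 3 ≈ -6.0414 (local maximum); x = -3 + sqrt(37)/2 ≈ 0.0414 (local minimum)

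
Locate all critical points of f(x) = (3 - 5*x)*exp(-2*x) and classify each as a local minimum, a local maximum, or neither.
f'(x) = (10*x - 11)*exp(-2*x)

Solve f'(x) = 0:
  f'(x) = (10*x - 11)·exp(-2*x) and exp(-2*x) > 0 for every x, so f'(x) = 0 ⇔ 10*x - 11 = 0.
  10*x - 11 = 0.
  ⇒ x = 11/10

f''(x) = 4*(8 - 5*x)*exp(-2*x)
Second-derivative test at each critical point:
  f''(11/10) = 1.1080 > 0 → local minimum

Critical points: x = 11/10 (local minimum)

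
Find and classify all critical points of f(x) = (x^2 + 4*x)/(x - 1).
f'(x) = (x^2 - 2*x - 4)/(x^2 - 2*x + 1)

Solve f'(x) = 0:
  f'(x) = (x^2 - 2*x - 4)/(x - 1)^2; the denominator is positive wherever f is defined, so f'(x) = 0 ⇔ x^2 - 2*x - 4 = 0.
  x^2 - 2*x - 4 = 0 has no rational roots; quadratic formula: x = (2 ± √20)/2.
  ⇒ x = 1 - sqrt(5) ≈ -1.2361, 1 + sqrt(5) ≈ 3.2361

f''(x) = 10/(x^3 - 3*x^2 + 3*x - 1)
Second-derivative test at each critical point:
  f''(-1.2361) = -0.8944 < 0 → local maximum
  f''(3.2361) = 0.8944 > 0 → local minimum

Critical points: x = 1 - sqrt(5) ≈ -1.2361 (local maximum); x = 1 + sqrt(5) ≈ 3.2361 (local minimum)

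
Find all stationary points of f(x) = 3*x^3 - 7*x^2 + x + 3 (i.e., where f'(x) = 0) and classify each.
f'(x) = 9*x^2 - 14*x + 1

Solve f'(x) = 0:
  9*x^2 - 14*x + 1 = 0 has no rational roots; quadratic formula: x = (14 ± √160)/18.
  ⇒ x = 7/9 - 2*sqrt(10)/9 ≈ 0.0750, 2*sqrt(10)/9 + 7/9 ≈ 1.4805

f''(x) = 18*x - 14
Second-derivative test at each critical point:
  f''(0.0750) = -12.6491 < 0 → local maximum
  f''(1.4805) = 12.6491 > 0 → local minimum

Critical points: x = 7/9 - 2*sqrt(10)/9 ≈ 0.0750 (local maximum); x = 2*sqrt(10)/9 + 7/9 ≈ 1.4805 (local minimum)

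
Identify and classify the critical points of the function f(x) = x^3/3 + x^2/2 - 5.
f'(x) = x*(x + 1)

Solve f'(x) = 0:
  Factor: x^2 + x = x*(x + 1) = 0.
  ⇒ x = -1, 0

f''(x) = 2*x + 1
Second-derivative test at each critical point:
  f''(-1) = -1 < 0 → local maximum
  f''(0) = 1 > 0 → local minimum

Critical points: x = -1 (local maximum); x = 0 (local minimum)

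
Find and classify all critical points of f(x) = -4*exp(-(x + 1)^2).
f'(x) = 8*(x + 1)*exp(-(x + 1)^2)

Solve f'(x) = 0:
  f'(x) = (8*x + 8)·exp(-(x + 1)^2) and exp(-(x + 1)^2) > 0 for every x, so f'(x) = 0 ⇔ 8*x + 8 = 0.
  Factor: 8*x + 8 = 8*(x + 1) = 0.
  ⇒ x = -1

f''(x) = 8*(1 - 2*(x + 1)^2)*exp(-(x + 1)^2)
Second-derivative test at each critical point:
  f''(-1) = 8 > 0 → local minimum

Critical points: x = -1 (local minimum)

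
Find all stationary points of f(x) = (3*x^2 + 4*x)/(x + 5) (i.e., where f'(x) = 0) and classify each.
f'(x) = (3*x^2 + 30*x + 20)/(x^2 + 10*x + 25)

Solve f'(x) = 0:
  f'(x) = (3*x^2 + 30*x + 20)/(x + 5)^2; the denominator is positive wherever f is defined, so f'(x) = 0 ⇔ 3*x^2 + 30*x + 20 = 0.
  3*x^2 + 30*x + 20 = 0 has no rational roots; quadratic formula: x = (-30 ± √660)/6.
  ⇒ x = -5 - sqrt(165)/3 ≈ -9.2817, -5 + sqrt(165)/3 ≈ -0.7183

f''(x) = 110/(x^3 + 15*x^2 + 75*x + 125)
Second-derivative test at each critical point:
  f''(-9.2817) = -1.4013 < 0 → local maximum
  f''(-0.7183) = 1.4013 > 0 → local minimum

Critical points: x = -5 - sqrt(165)/3 ≈ -9.2817 (local maximum); x = -5 + sqrt(165)/3 ≈ -0.7183 (local minimum)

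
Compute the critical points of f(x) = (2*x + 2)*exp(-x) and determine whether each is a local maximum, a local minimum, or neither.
f'(x) = -2*x*exp(-x)

Solve f'(x) = 0:
  f'(x) = (-2*x)·exp(-x) and exp(-x) > 0 for every x, so f'(x) = 0 ⇔ -2*x = 0.
  -2*x = 0.
  ⇒ x = 0

f''(x) = 2*(x - 1)*exp(-x)
Second-derivative test at each critical point:
  f''(0) = -2 < 0 → local maximum

Critical points: x = 0 (local maximum)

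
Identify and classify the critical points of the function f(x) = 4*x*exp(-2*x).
f'(x) = 4*(1 - 2*x)*exp(-2*x)

Solve f'(x) = 0:
  f'(x) = (4 - 8*x)·exp(-2*x) and exp(-2*x) > 0 for every x, so f'(x) = 0 ⇔ 4 - 8*x = 0.
  Factor: 4 - 8*x = -4*(2*x - 1) = 0.
  ⇒ x = 1/2

f''(x) = 16*(x - 1)*exp(-2*x)
Second-derivative test at each critical point:
  f''(1/2) = -2.9430 < 0 → local maximum

Critical points: x = 1/2 (local maximum)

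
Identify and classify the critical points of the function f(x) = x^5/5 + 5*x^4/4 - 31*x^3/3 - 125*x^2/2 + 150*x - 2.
f'(x) = x^4 + 5*x^3 - 31*x^2 - 125*x + 150

Solve f'(x) = 0:
  Factor: x^4 + 5*x^3 - 31*x^2 - 125*x + 150 = (x - 5)*(x - 1)*(x + 5)*(x + 6) = 0.
  ⇒ x = -6, -5, 1, 5

f''(x) = 4*x^3 + 15*x^2 - 62*x - 125
Second-derivative test at each critical point:
  f''(-6) = -77 < 0 → local maximum
  f''(-5) = 60 > 0 → local minimum
  f''(1) = -168 < 0 → local maximum
  f''(5) = 440 > 0 → local minimum

Critical points: x = -6 (local maximum); x = -5 (local minimum); x = 1 (local maximum); x = 5 (local minimum)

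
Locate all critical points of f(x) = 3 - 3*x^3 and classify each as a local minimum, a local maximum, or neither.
f'(x) = -9*x^2

Solve f'(x) = 0:
  ⇒ x = 0

f''(x) = -18*x
Second-derivative test at each critical point:
  f''(0) = 0, so the second-derivative test is inconclusive; use the first-derivative test: f'(-1/4) = -0.5625, f'(1/4) = -0.5625 — f' is negative on both sides (no sign change) → neither a local maximum nor a local minimum

Critical points: x = 0 (neither)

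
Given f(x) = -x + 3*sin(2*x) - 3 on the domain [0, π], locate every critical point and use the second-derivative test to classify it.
f'(x) = 6*cos(2*x) - 1

Solve f'(x) = 0 on [0, π]:
  f'(x) = 0 ⇔ cos(2*x) = 1/6, i.e. 2*x = ±arccos(1/6) + 2nπ; keep the solutions lying in [0, π].
  ⇒ x = acos(1/6)/2 ≈ 0.7017, pi - acos(1/6)/2 ≈ 2.4399

f''(x) = -12*sin(2*x)
Second-derivative test at each critical point:
  f''(0.7017) = -11.8322 < 0 → local maximum
  f''(2.4399) = 11.8322 > 0 → local minimum

Critical points: x = acos(1/6)/2 ≈ 0.7017 (local maximum); x = pi - acos(1/6)/2 ≈ 2.4399 (local minimum)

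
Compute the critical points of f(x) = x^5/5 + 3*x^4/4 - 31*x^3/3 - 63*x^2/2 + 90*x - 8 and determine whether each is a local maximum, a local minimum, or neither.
f'(x) = x^4 + 3*x^3 - 31*x^2 - 63*x + 90

Solve f'(x) = 0:
  Factor: x^4 + 3*x^3 - 31*x^2 - 63*x + 90 = (x - 5)*(x - 1)*(x + 3)*(x + 6) = 0.
  ⇒ x = -6, -3, 1, 5

f''(x) = 4*x^3 + 9*x^2 - 62*x - 63
Second-derivative test at each critical point:
  f''(-6) = -231 < 0 → local maximum
  f''(-3) = 96 > 0 → local minimum
  f''(1) = -112 < 0 → local maximum
  f''(5) = 352 > 0 → local minimum

Critical points: x = -6 (local maximum); x = -3 (local minimum); x = 1 (local maximum); x = 5 (local minimum)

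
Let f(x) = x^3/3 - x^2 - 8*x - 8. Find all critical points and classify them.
f'(x) = x^2 - 2*x - 8

Solve f'(x) = 0:
  Factor: x^2 - 2*x - 8 = (x - 4)*(x + 2) = 0.
  ⇒ x = -2, 4

f''(x) = 2*x - 2
Second-derivative test at each critical point:
  f''(-2) = -6 < 0 → local maximum
  f''(4) = 6 > 0 → local minimum

Critical points: x = -2 (local maximum); x = 4 (local minimum)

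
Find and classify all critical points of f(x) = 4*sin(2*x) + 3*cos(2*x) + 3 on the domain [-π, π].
f'(x) = -6*sin(2*x) + 8*cos(2*x)

Solve f'(x) = 0 on [-π, π]:
  f'(x) = 0 ⇔ 4*cos(2*x) = 3*sin(2*x) ⇔ tan(2*x) = 4/3, i.e. 2*x = arctan(4/3) + nπ; keep the solutions lying in [-π, π].
  ⇒ x = -pi + atan(4/3)/2 ≈ -2.6779, -pi/2 + atan(4/3)/2 ≈ -1.1071, atan(4/3)/2 ≈ 0.4636, atan(4/3)/2 + pi/2 ≈ 2.0344

f''(x) = -16*sin(2*x) - 12*cos(2*x)
Second-derivative test at each critical point:
  f''(-2.6779) = -20 < 0 → local maximum
  f''(-1.1071) = 20 > 0 → local minimum
  f''(0.4636) = -20 < 0 → local maximum
  f''(2.0344) = 20 > 0 → local minimum

Critical points: x = -pi + atan(4/3)/2 ≈ -2.6779 (local maximum); x = -pi/2 + atan(4/3)/2 ≈ -1.1071 (local minimum); x = atan(4/3)/2 ≈ 0.4636 (local maximum); x = atan(4/3)/2 + pi/2 ≈ 2.0344 (local minimum)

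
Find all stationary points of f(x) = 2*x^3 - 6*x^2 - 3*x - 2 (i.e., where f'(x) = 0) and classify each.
f'(x) = 6*x^2 - 12*x - 3

Solve f'(x) = 0:
  Factor: 6*x^2 - 12*x - 3 = 3*(2*x^2 - 4*x - 1); 2*x^2 - 4*x - 1 = 0 has no rational roots; quadratic formula: x = (4 ± √24)/4.
  ⇒ x = 1 - sqrt(6)/2 ≈ -0.2247, 1 + sqrt(6)/2 ≈ 2.2247

f''(x) = 12*x - 12
Second-derivative test at each critical point:
  f''(-0.2247) = -14.6969 < 0 → local maximum
  f''(2.2247) = 14.6969 > 0 → local minimum

Critical points: x = 1 - sqrt(6)/2 ≈ -0.2247 (local maximum); x = 1 + sqrt(6)/2 ≈ 2.2247 (local minimum)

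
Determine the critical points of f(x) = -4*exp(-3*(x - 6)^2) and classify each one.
f'(x) = 24*(x - 6)*exp(-3*(x - 6)^2)

Solve f'(x) = 0:
  f'(x) = (24*x - 144)·exp(-3*(x - 6)^2) and exp(-3*(x - 6)^2) > 0 for every x, so f'(x) = 0 ⇔ 24*x - 144 = 0.
  Factor: 24*x - 144 = 24*(x - 6) = 0.
  ⇒ x = 6

f''(x) = 24*(1 - 6*(x - 6)^2)*exp(-3*(x - 6)^2)
Second-derivative test at each critical point:
  f''(6) = 24 > 0 → local minimum

Critical points: x = 6 (local minimum)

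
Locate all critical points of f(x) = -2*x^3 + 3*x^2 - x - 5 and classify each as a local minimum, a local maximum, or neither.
f'(x) = -6*x^2 + 6*x - 1

Solve f'(x) = 0:
  6*x^2 - 6*x + 1 = 0 has no rational roots; quadratic formula: x = (6 ± √12)/12.
  ⇒ x = 1/2 - sqrt(3)/6 ≈ 0.2113, sqrt(3)/6 + 1/2 ≈ 0.7887

f''(x) = 6 - 12*x
Second-derivative test at each critical point:
  f''(0.2113) = 3.4641 > 0 → local minimum
  f''(0.7887) = -3.4641 < 0 → local maximum

Critical points: x = 1/2 - sqrt(3)/6 ≈ 0.2113 (local minimum); x = sqrt(3)/6 + 1/2 ≈ 0.7887 (local maximum)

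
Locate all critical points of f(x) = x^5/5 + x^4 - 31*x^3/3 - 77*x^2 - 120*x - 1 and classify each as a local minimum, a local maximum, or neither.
f'(x) = x^4 + 4*x^3 - 31*x^2 - 154*x - 120

Solve f'(x) = 0:
  Factor: x^4 + 4*x^3 - 31*x^2 - 154*x - 120 = (x - 6)*(x + 1)*(x + 4)*(x + 5) = 0.
  ⇒ x = -5, -4, -1, 6

f''(x) = 4*x^3 + 12*x^2 - 62*x - 154
Second-derivative test at each critical point:
  f''(-5) = -44 < 0 → local maximum
  f''(-4) = 30 > 0 → local minimum
  f''(-1) = -84 < 0 → local maximum
  f''(6) = 770 > 0 → local minimum

Critical points: x = -5 (local maximum); x = -4 (local minimum); x = -1 (local maximum); x = 6 (local minimum)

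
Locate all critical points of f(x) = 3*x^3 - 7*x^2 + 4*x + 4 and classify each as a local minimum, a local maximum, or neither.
f'(x) = 9*x^2 - 14*x + 4

Solve f'(x) = 0:
  9*x^2 - 14*x + 4 = 0 has no rational roots; quadratic formula: x = (14 ± √52)/18.
  ⇒ x = 7/9 - sqrt(13)/9 ≈ 0.3772, sqrt(13)/9 + 7/9 ≈ 1.1784

f''(x) = 18*x - 14
Second-derivative test at each critical point:
  f''(0.3772) = -7.2111 < 0 → local maximum
  f''(1.1784) = 7.2111 > 0 → local minimum

Critical points: x = 7/9 - sqrt(13)/9 ≈ 0.3772 (local maximum); x = sqrt(13)/9 + 7/9 ≈ 1.1784 (local minimum)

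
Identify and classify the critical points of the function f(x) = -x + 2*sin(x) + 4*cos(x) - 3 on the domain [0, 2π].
f'(x) = -4*sin(x) + 2*cos(x) - 1

Solve f'(x) = 0 on [0, 2π]:
  f'(x) = 0 ⇔ -4*sin(x) + 2*cos(x) = 1. Write the left side as R·cos(x + φ) with R = √(2² + 4²) = 2*sqrt(5), cos φ = sqrt(5)/5, sin φ = 2*sqrt(5)/5; then cos(x + φ) = sqrt(5)/10. Solve for x and keep the solutions lying in [0, 2π].
  ⇒ x = atan((-2 + sqrt(19))/(1 + 2*sqrt(19))) ≈ 0.2381, atan((-sqrt(19) - 2)/(1 - 2*sqrt(19))) + pi ≈ 3.8308

f''(x) = -2*sin(x) - 4*cos(x)
Second-derivative test at each critical point:
  f''(0.2381) = -4.3589 < 0 → local maximum
  f''(3.8308) = 4.3589 > 0 → local minimum

Critical points: x = atan((-2 + sqrt(19))/(1 + 2*sqrt(19))) ≈ 0.2381 (local maximum); x = atan((-sqrt(19) - 2)/(1 - 2*sqrt(19))) + pi ≈ 3.8308 (local minimum)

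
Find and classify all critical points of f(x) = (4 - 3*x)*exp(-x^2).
f'(x) = (2*x*(3*x - 4) - 3)*exp(-x^2)

Solve f'(x) = 0:
  f'(x) = (6*x^2 - 8*x - 3)·exp(-x^2) and exp(-x^2) > 0 for every x, so f'(x) = 0 ⇔ 6*x^2 - 8*x - 3 = 0.
  6*x^2 - 8*x - 3 = 0 has no rational roots; quadratic formula: x = (8 ± √136)/12.
  ⇒ x = 2/3 - sqrt(34)/6 ≈ -0.3052, 2/3 + sqrt(34)/6 ≈ 1.6385

f''(x) = 2*(2*x^2*(4 - 3*x) + 9*x - 4)*exp(-x^2)
Second-derivative test at each critical point:
  f''(-0.3052) = -10.6250 < 0 → local maximum
  f''(1.6385) = 0.7959 > 0 → local minimum

Critical points: x = 2/3 - sqrt(34)/6 ≈ -0.3052 (local maximum); x = 2/3 + sqrt(34)/6 ≈ 1.6385 (local minimum)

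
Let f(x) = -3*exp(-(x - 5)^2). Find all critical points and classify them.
f'(x) = 6*(x - 5)*exp(-(x - 5)^2)

Solve f'(x) = 0:
  f'(x) = (6*x - 30)·exp(-(x - 5)^2) and exp(-(x - 5)^2) > 0 for every x, so f'(x) = 0 ⇔ 6*x - 30 = 0.
  Factor: 6*x - 30 = 6*(x - 5) = 0.
  ⇒ x = 5

f''(x) = 6*(1 - 2*(x - 5)^2)*exp(-(x - 5)^2)
Second-derivative test at each critical point:
  f''(5) = 6 > 0 → local minimum

Critical points: x = 5 (local minimum)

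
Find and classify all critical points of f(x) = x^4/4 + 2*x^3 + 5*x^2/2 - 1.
f'(x) = x*(x^2 + 6*x + 5)

Solve f'(x) = 0:
  Factor: x^3 + 6*x^2 + 5*x = x*(x + 1)*(x + 5) = 0.
  ⇒ x = -5, -1, 0

f''(x) = 3*x^2 + 12*x + 5
Second-derivative test at each critical point:
  f''(-5) = 20 > 0 → local minimum
  f''(-1) = -4 < 0 → local maximum
  f''(0) = 5 > 0 → local minimum

Critical points: x = -5 (local minimum); x = -1 (local maximum); x = 0 (local minimum)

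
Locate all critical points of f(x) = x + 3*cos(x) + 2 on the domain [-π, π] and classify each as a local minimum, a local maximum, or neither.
f'(x) = 1 - 3*sin(x)

Solve f'(x) = 0 on [-π, π]:
  f'(x) = 0 ⇔ sin(x) = 1/3, i.e. x = arcsin(1/3) + 2nπ or x = π − arcsin(1/3) + 2nπ; keep the solutions lying in [-π, π].
  ⇒ x = asin(1/3) ≈ 0.3398, pi - asin(1/3) ≈ 2.8018

f''(x) = -3*cos(x)
Second-derivative test at each critical point:
  f''(0.3398) = -2.8284 < 0 → local maximum
  f''(2.8018) = 2.8284 > 0 → local minimum

Critical points: x = asin(1/3) ≈ 0.3398 (local maximum); x = pi - asin(1/3) ≈ 2.8018 (local minimum)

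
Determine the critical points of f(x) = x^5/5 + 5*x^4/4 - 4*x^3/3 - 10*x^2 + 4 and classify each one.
f'(x) = x*(x^3 + 5*x^2 - 4*x - 20)

Solve f'(x) = 0:
  Factor: x^4 + 5*x^3 - 4*x^2 - 20*x = x*(x - 2)*(x + 2)*(x + 5) = 0.
  ⇒ x = -5, -2, 0, 2

f''(x) = 4*x^3 + 15*x^2 - 8*x - 20
Second-derivative test at each critical point:
  f''(-5) = -105 < 0 → local maximum
  f''(-2) = 24 > 0 → local minimum
  f''(0) = -20 < 0 → local maximum
  f''(2) = 56 > 0 → local minimum

Critical points: x = -5 (local maximum); x = -2 (local minimum); x = 0 (local maximum); x = 2 (local minimum)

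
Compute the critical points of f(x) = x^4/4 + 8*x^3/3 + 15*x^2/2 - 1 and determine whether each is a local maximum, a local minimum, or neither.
f'(x) = x*(x^2 + 8*x + 15)

Solve f'(x) = 0:
  Factor: x^3 + 8*x^2 + 15*x = x*(x + 3)*(x + 5) = 0.
  ⇒ x = -5, -3, 0

f''(x) = 3*x^2 + 16*x + 15
Second-derivative test at each critical point:
  f''(-5) = 10 > 0 → local minimum
  f''(-3) = -6 < 0 → local maximum
  f''(0) = 15 > 0 → local minimum

Critical points: x = -5 (local minimum); x = -3 (local maximum); x = 0 (local minimum)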